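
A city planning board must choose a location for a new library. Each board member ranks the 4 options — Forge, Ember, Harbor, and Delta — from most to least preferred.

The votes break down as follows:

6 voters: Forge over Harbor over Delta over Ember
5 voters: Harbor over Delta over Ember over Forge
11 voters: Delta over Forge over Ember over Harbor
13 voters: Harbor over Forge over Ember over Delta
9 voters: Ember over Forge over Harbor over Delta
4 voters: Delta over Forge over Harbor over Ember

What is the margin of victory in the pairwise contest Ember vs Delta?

Ballots ranking Ember above Delta: 13+9 = 22.
Ballots ranking Delta above Ember: 6+5+11+4 = 26.
Delta wins 26–22, a margin of 4.

4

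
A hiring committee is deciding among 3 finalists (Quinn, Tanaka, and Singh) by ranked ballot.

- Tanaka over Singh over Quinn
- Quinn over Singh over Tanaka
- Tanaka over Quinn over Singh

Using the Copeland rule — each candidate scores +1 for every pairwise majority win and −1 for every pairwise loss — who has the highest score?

Pairwise results:
  Quinn vs Tanaka: Tanaka wins 2–1.
  Quinn vs Singh: Quinn wins 2–1.
  Tanaka vs Singh: Tanaka wins 2–1.
Copeland scores (wins − losses):
  Quinn: 1 − 1 = 0
  Tanaka: 2 − 0 = 2
  Singh: 0 − 2 = -2
Tanaka has the best Copeland score.

Tanaka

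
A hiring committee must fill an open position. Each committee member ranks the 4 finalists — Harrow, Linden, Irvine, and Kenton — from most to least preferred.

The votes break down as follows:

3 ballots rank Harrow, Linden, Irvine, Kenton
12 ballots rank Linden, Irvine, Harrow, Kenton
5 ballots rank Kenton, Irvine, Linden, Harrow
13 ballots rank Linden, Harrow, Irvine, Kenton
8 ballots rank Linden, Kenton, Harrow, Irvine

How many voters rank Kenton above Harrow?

Ballots ranking Kenton above Harrow: 5+8 = 13.
Ballots ranking Harrow above Kenton: 3+12+13 = 28.
So 13 of 41 voters prefer Kenton to Harrow.

13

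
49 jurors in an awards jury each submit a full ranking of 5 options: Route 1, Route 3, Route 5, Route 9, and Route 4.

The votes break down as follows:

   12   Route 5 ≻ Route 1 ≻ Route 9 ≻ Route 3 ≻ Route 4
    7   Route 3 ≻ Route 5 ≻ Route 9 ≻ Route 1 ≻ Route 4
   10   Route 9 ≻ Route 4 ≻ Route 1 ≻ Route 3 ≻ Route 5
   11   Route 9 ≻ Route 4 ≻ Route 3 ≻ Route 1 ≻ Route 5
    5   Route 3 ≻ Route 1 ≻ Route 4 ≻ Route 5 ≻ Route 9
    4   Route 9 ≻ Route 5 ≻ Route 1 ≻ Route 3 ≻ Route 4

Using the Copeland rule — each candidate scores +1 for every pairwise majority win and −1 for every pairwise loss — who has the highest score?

Route 9

Pairwise results:
  Route 1 vs Route 3: Route 1 wins 26–23.
  Route 1 vs Route 5: Route 1 wins 26–23.
  Route 1 vs Route 9: Route 9 wins 32–17.
  Route 1 vs Route 4: Route 1 wins 28–21.
  Route 3 vs Route 5: Route 3 wins 33–16.
  Route 3 vs Route 9: Route 9 wins 37–12.
  Route 3 vs Route 4: Route 3 wins 28–21.
  Route 5 vs Route 9: Route 9 wins 25–24.
  Route 5 vs Route 4: Route 4 wins 26–23.
  Route 9 vs Route 4: Route 9 wins 44–5.
Copeland scores (wins − losses):
  Route 1: 3 − 1 = 2
  Route 3: 2 − 2 = 0
  Route 5: 0 − 4 = -4
  Route 9: 4 − 0 = 4
  Route 4: 1 − 3 = -2
Route 9 has the best Copeland score.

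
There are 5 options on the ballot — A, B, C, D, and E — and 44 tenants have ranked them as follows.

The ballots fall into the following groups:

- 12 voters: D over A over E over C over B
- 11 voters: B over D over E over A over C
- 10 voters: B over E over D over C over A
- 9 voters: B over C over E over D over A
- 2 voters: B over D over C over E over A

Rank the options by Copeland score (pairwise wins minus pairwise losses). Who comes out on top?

Pairwise results:
  A vs B: B wins 32–12.
  A vs C: A wins 23–21.
  A vs D: D wins 44–0.
  A vs E: E wins 32–12.
  B vs C: B wins 32–12.
  B vs D: B wins 32–12.
  B vs E: B wins 32–12.
  C vs D: D wins 35–9.
  C vs E: E wins 33–11.
  D vs E: D wins 25–19.
Copeland scores (wins − losses):
  A: 1 − 3 = -2
  B: 4 − 0 = 4
  C: 0 − 4 = -4
  D: 3 − 1 = 2
  E: 2 − 2 = 0
B has the best Copeland score.

B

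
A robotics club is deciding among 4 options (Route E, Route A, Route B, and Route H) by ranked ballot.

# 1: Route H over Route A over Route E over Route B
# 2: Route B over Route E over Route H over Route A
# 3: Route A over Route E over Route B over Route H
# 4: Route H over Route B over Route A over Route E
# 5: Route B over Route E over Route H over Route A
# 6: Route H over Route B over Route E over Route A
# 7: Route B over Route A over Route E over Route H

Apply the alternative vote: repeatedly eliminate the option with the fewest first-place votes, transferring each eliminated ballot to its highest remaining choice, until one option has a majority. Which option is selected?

Round 1: Route B 3, Route H 3, Route A 1, Route E 0. Route E has the fewest and is eliminated.
Round 2: Route B 3, Route H 3, Route A 1. Route A has the fewest and is eliminated.
Round 3: Route B 4, Route H 3. Route B has a majority.

Route B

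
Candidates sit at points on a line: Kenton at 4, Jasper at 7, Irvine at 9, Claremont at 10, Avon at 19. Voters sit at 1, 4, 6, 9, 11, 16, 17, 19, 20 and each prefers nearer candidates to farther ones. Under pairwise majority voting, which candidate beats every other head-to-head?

With single-peaked preferences on a line, the Condorcet winner is the candidate closest to the median voter.
The median voter (position 11) is closest to Claremont at 10.
Check: Claremont vs Kenton — voters closer to Claremont: 6 of 9.

Claremont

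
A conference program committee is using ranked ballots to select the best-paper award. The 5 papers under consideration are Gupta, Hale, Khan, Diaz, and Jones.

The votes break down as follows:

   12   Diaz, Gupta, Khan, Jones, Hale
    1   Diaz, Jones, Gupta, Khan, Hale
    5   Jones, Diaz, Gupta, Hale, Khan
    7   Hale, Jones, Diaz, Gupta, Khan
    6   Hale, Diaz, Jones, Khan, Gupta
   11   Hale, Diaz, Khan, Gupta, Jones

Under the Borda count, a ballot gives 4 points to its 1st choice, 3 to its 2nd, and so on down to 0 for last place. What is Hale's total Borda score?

101

Borda scores:
  Gupta: 12·3 + 2 + 5·2 + 7·1 + 6·0 + 11·1 = 66
  Hale: 12·0 + 0 + 5·1 + 7·4 + 6·4 + 11·4 = 101
  Khan: 12·2 + 1 + 5·0 + 7·0 + 6·1 + 11·2 = 53
  Diaz: 12·4 + 4 + 5·3 + 7·2 + 6·3 + 11·3 = 132
  Jones: 12·1 + 3 + 5·4 + 7·3 + 6·2 + 11·0 = 68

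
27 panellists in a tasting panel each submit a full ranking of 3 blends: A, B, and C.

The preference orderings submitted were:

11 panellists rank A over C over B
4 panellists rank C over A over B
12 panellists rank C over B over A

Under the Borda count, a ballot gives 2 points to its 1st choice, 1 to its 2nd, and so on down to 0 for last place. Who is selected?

Borda scores:
  A: 11·2 + 4·1 + 12·0 = 26
  B: 11·0 + 4·0 + 12·1 = 12
  C: 11·1 + 4·2 + 12·2 = 43
C has the highest total.

C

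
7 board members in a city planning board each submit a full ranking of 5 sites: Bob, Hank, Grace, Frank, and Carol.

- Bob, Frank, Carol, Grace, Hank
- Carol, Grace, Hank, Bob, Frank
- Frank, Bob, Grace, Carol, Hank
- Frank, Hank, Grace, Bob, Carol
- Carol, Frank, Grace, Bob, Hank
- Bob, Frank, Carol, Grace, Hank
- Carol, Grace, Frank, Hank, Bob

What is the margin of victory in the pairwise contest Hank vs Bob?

1

Ballots ranking Hank above Bob: 3.
Ballots ranking Bob above Hank: 4.
Bob wins 4–3, a margin of 1.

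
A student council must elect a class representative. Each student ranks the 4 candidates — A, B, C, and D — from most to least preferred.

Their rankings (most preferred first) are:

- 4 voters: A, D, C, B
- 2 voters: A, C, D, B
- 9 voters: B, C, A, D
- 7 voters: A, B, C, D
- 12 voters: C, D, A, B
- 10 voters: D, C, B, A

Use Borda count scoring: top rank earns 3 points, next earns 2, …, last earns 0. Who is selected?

Borda scores:
  A: 4·3 + 2·3 + 9·1 + 7·3 + 12·1 + 10·0 = 60
  B: 4·0 + 2·0 + 9·3 + 7·2 + 12·0 + 10·1 = 51
  C: 4·1 + 2·2 + 9·2 + 7·1 + 12·3 + 10·2 = 89
  D: 4·2 + 2·1 + 9·0 + 7·0 + 12·2 + 10·3 = 64
C has the highest total.

C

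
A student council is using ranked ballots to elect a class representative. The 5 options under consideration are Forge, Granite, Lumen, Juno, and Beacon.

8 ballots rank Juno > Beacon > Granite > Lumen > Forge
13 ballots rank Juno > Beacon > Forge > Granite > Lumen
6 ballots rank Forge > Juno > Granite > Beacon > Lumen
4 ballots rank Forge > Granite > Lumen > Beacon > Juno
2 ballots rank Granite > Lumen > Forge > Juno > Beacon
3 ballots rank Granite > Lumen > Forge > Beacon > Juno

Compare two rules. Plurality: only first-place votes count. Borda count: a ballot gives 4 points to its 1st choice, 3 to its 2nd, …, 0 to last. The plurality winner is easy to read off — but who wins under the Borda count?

Plurality first-place counts: Forge 10, Granite 5, Lumen 0, Juno 21, Beacon 0 → Juno.
Borda totals: Forge 76, Granite 73, Lumen 31, Juno 104, Beacon 76 → Juno.

Juno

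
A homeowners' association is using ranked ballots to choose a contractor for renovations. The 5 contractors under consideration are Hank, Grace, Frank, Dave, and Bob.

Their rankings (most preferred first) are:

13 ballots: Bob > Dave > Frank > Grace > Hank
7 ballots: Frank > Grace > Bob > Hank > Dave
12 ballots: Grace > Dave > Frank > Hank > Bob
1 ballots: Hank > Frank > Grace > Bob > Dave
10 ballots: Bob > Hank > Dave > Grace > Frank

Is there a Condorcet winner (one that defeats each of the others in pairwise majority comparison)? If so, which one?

Head-to-head results (43 voters total):
Hank vs Grace: Grace wins 32–11.
Hank vs Frank: Frank wins 32–11.
Hank vs Dave: Dave wins 25–18.
Hank vs Bob: Bob wins 30–13.
Grace vs Frank: Grace wins 22–21.
Grace vs Dave: Dave wins 23–20.
Grace vs Bob: Bob wins 23–20.
Frank vs Dave: Dave wins 35–8.
Frank vs Bob: Bob wins 23–20.
Dave vs Bob: Bob wins 31–12.
Bob beats each rival — Hank (30–13), Grace (23–20), Frank (23–20), Dave (31–12) — so Bob is the Condorcet winner.

Bob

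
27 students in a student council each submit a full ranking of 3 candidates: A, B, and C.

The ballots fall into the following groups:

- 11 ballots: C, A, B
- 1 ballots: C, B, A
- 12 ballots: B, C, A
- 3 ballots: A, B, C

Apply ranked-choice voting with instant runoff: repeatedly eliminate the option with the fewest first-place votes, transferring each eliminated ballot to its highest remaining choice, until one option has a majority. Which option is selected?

Round 1: B 12, C 12, A 3. A has the fewest and is eliminated.
Round 2: B 15, C 12. B has a majority.

B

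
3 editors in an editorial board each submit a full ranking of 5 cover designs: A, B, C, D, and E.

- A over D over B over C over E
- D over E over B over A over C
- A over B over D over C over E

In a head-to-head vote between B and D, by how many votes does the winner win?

Ballots ranking B above D: 1.
Ballots ranking D above B: 2.
D wins 2–1, a margin of 1.

1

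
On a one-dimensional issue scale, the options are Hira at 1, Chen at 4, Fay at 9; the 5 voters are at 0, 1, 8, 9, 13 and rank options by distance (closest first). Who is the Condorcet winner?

With single-peaked preferences on a line, the Condorcet winner is the candidate closest to the median voter.
The median voter (position 8) is closest to Fay at 9.
Check: Fay vs Chen — voters closer to Fay: 3 of 5.

Fay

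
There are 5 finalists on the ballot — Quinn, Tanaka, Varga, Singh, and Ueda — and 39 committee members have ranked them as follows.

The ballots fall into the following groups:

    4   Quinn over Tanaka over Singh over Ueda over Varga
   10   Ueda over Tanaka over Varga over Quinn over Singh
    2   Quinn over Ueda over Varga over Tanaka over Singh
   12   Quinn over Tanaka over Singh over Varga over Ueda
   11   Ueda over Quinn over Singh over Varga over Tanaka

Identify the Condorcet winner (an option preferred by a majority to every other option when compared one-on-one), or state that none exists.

Head-to-head results (39 voters total):
Quinn vs Tanaka: Quinn wins 29–10.
Quinn vs Varga: Quinn wins 29–10.
Quinn vs Singh: Quinn wins 39–0.
Quinn vs Ueda: Ueda wins 21–18.
Tanaka vs Varga: Tanaka wins 26–13.
Tanaka vs Singh: Tanaka wins 28–11.
Tanaka vs Ueda: Ueda wins 23–16.
Varga vs Singh: Singh wins 27–12.
Varga vs Ueda: Ueda wins 27–12.
Singh vs Ueda: Ueda wins 23–16.
Ueda beats each rival — Quinn (21–18), Tanaka (23–16), Varga (27–12), Singh (23–16) — so Ueda is the Condorcet winner.

Ueda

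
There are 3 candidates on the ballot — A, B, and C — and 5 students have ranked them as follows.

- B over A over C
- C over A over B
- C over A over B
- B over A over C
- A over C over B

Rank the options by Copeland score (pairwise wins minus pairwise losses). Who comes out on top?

A

Pairwise results:
  A vs B: A wins 3–2.
  A vs C: A wins 3–2.
  B vs C: C wins 3–2.
Copeland scores (wins − losses):
  A: 2 − 0 = 2
  B: 0 − 2 = -2
  C: 1 − 1 = 0
A has the best Copeland score.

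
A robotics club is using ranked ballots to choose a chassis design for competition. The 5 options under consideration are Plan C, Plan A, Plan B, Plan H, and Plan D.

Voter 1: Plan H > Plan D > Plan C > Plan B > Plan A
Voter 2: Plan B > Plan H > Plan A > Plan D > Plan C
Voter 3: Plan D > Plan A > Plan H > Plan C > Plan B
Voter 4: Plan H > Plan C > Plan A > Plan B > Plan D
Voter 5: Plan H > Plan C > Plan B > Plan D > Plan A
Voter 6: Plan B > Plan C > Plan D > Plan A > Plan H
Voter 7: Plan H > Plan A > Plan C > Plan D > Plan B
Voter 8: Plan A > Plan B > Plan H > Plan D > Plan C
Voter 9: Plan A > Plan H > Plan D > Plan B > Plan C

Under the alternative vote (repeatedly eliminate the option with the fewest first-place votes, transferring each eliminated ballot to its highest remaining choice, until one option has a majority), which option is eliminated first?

Plan C

Round 1: Plan H 4, Plan A 2, Plan B 2, Plan D 1, Plan C 0. Plan C has the fewest and is eliminated.
Round 2: Plan H 4, Plan A 2, Plan B 2, Plan D 1. Plan D has the fewest and is eliminated.
Round 3: Plan H 4, Plan A 3, Plan B 2. Plan B has the fewest and is eliminated.
Round 4: Plan H 5, Plan A 4. Plan H has a majority.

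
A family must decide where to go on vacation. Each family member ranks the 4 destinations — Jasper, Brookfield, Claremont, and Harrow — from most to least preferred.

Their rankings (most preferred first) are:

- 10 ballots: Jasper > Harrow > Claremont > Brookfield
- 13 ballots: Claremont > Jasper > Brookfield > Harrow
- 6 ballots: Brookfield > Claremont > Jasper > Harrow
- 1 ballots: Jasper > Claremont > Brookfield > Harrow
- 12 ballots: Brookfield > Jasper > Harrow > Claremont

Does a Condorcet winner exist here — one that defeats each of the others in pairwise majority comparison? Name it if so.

Jasper

Head-to-head results (42 voters total):
Jasper vs Brookfield: Jasper wins 24–18.
Jasper vs Claremont: Jasper wins 23–19.
Jasper vs Harrow: Jasper wins 42–0.
Brookfield vs Claremont: Claremont wins 24–18.
Brookfield vs Harrow: Brookfield wins 32–10.
Claremont vs Harrow: Harrow wins 22–20.
Jasper beats each rival — Brookfield (24–18), Claremont (23–19), Harrow (42–0) — so Jasper is the Condorcet winner.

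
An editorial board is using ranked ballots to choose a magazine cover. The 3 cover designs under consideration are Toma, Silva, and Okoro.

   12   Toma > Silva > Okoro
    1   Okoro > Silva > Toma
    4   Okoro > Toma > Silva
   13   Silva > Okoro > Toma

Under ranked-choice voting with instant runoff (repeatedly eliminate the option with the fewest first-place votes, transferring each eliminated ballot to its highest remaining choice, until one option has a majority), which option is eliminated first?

Round 1: Silva 13, Toma 12, Okoro 5. Okoro has the fewest and is eliminated.
Round 2: Toma 16, Silva 14. Toma has a majority.

Okoro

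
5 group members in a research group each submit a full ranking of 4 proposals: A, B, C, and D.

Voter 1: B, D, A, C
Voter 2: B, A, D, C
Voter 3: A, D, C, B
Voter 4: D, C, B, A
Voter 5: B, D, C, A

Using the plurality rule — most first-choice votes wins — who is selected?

B

First-place vote totals:
  A: 1
  B: 3
  C: 0
  D: 1
B has the most first-place votes.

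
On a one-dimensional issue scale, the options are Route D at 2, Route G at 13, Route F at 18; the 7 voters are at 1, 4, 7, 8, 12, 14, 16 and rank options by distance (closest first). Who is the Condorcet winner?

Route G

With single-peaked preferences on a line, the Condorcet winner is the candidate closest to the median voter.
The median voter (position 8) is closest to Route G at 13.
Check: Route G vs Route D — voters closer to Route G: 4 of 7.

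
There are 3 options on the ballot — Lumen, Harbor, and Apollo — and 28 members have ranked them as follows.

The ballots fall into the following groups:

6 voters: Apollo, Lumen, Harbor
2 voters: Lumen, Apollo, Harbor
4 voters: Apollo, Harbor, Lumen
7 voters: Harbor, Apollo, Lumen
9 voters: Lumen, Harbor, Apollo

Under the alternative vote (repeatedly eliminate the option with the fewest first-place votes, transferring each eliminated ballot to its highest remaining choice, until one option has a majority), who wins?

Round 1: Lumen 11, Apollo 10, Harbor 7. Harbor has the fewest and is eliminated.
Round 2: Apollo 17, Lumen 11. Apollo has a majority.

Apollo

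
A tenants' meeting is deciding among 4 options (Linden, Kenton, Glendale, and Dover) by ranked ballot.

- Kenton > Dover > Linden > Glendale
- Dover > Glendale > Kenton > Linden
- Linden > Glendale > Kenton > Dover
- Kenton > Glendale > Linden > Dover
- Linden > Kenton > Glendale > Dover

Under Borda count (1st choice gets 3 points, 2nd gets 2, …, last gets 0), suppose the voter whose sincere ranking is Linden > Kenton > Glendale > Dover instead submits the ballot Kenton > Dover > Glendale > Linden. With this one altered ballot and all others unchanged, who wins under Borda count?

Kenton

Borda totals with the altered ballot: Linden 5, Kenton 11, Glendale 7, Dover 7.
The winner is unchanged: still Kenton.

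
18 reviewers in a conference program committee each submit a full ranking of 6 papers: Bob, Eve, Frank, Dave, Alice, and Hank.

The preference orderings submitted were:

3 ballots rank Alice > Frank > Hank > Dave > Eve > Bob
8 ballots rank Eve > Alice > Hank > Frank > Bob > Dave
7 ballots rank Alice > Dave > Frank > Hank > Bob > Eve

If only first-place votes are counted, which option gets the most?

First-place vote totals:
  Bob: 0
  Eve: 8
  Frank: 0
  Dave: 0
  Alice: 10
  Hank: 0
Alice has the most first-place votes.

Alice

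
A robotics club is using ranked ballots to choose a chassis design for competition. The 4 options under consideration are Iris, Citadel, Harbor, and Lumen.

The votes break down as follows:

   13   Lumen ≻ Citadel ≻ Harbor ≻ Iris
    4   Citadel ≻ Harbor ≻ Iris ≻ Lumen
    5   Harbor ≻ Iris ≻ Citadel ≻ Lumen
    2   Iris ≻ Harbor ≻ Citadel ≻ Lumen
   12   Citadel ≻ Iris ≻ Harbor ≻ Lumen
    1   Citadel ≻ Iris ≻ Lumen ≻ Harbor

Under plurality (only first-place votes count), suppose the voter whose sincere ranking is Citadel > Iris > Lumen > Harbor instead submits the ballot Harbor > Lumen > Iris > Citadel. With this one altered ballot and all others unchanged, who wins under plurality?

First-place totals with the altered ballot: Iris 2, Citadel 16, Harbor 6, Lumen 13.
The winner is unchanged: still Citadel.

Citadel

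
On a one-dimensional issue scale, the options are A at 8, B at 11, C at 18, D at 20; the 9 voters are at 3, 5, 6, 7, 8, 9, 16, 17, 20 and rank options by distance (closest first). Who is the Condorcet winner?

A

With single-peaked preferences on a line, the Condorcet winner is the candidate closest to the median voter.
The median voter (position 8) is closest to A at 8.
Check: A vs D — voters closer to A: 6 of 9.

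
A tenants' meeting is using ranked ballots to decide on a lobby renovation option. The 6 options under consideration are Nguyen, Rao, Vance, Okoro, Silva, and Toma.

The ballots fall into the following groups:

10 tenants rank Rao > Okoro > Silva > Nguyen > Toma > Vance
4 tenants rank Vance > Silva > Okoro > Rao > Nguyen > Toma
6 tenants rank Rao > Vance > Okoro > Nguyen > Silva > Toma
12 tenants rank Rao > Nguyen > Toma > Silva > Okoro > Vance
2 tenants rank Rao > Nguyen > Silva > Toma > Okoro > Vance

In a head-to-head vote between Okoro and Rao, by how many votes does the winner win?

Ballots ranking Okoro above Rao: 4.
Ballots ranking Rao above Okoro: 10+6+12+2 = 30.
Rao wins 30–4, a margin of 26.

26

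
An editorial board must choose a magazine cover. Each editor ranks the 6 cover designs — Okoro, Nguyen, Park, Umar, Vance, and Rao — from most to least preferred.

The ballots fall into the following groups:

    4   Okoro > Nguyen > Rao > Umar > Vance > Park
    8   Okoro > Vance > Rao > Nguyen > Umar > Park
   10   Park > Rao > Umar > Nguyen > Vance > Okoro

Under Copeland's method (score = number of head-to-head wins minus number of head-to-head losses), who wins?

Okoro

Pairwise results:
  Okoro vs Nguyen: Okoro wins 12–10.
  Okoro vs Park: Okoro wins 12–10.
  Okoro vs Umar: Okoro wins 12–10.
  Okoro vs Vance: Okoro wins 12–10.
  Okoro vs Rao: Okoro wins 12–10.
  Nguyen vs Park: Nguyen wins 12–10.
  Nguyen vs Umar: Nguyen wins 12–10.
  Nguyen vs Vance: Nguyen wins 14–8.
  Nguyen vs Rao: Rao wins 18–4.
  Park vs Umar: Umar wins 12–10.
  Park vs Vance: Vance wins 12–10.
  Park vs Rao: Rao wins 12–10.
  Umar vs Vance: Umar wins 14–8.
  Umar vs Rao: Rao wins 22–0.
  Vance vs Rao: Rao wins 14–8.
Copeland scores (wins − losses):
  Okoro: 5 − 0 = 5
  Nguyen: 3 − 2 = 1
  Park: 0 − 5 = -5
  Umar: 2 − 3 = -1
  Vance: 1 − 4 = -3
  Rao: 4 − 1 = 3
Okoro has the best Copeland score.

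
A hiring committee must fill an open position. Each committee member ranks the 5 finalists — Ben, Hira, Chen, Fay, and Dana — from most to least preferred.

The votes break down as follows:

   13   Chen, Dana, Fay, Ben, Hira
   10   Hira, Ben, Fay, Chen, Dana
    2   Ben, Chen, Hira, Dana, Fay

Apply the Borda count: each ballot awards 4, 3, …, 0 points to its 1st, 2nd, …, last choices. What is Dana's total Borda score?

41

Borda scores:
  Ben: 13·1 + 10·3 + 2·4 = 51
  Hira: 13·0 + 10·4 + 2·2 = 44
  Chen: 13·4 + 10·1 + 2·3 = 68
  Fay: 13·2 + 10·2 + 2·0 = 46
  Dana: 13·3 + 10·0 + 2·1 = 41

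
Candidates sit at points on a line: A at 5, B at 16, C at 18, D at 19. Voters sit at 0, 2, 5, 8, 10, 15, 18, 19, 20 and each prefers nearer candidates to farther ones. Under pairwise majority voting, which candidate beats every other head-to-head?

A

With single-peaked preferences on a line, the Condorcet winner is the candidate closest to the median voter.
The median voter (position 10) is closest to A at 5.
Check: A vs D — voters closer to A: 5 of 9.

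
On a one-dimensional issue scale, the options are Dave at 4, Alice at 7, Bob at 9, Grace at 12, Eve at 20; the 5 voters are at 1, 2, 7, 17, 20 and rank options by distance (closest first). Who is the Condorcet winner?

With single-peaked preferences on a line, the Condorcet winner is the candidate closest to the median voter.
The median voter (position 7) is closest to Alice at 7.
Check: Alice vs Eve — voters closer to Alice: 3 of 5.

Alice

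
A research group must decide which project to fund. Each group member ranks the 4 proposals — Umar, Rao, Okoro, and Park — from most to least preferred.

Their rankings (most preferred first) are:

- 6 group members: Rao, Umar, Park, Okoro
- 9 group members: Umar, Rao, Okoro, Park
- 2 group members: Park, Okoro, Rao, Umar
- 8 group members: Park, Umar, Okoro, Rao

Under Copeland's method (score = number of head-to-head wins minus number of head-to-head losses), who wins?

Pairwise results:
  Umar vs Rao: Umar wins 17–8.
  Umar vs Okoro: Umar wins 23–2.
  Umar vs Park: Umar wins 15–10.
  Rao vs Okoro: Rao wins 15–10.
  Rao vs Park: Rao wins 15–10.
  Okoro vs Park: Park wins 16–9.
Copeland scores (wins − losses):
  Umar: 3 − 0 = 3
  Rao: 2 − 1 = 1
  Okoro: 0 − 3 = -3
  Park: 1 − 2 = -1
Umar has the best Copeland score.

Umar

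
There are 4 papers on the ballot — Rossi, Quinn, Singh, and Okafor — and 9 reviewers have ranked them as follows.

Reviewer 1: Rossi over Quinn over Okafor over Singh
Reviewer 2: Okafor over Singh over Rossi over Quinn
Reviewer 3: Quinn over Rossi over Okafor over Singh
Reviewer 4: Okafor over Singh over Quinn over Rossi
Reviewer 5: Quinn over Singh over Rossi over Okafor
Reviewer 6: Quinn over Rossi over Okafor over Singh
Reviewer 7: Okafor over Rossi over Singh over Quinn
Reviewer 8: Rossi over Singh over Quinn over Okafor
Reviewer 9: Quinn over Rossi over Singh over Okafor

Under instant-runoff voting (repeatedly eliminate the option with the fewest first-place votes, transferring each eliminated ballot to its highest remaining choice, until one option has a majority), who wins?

Quinn

Round 1: Quinn 4, Okafor 3, Rossi 2, Singh 0. Singh has the fewest and is eliminated.
Round 2: Quinn 4, Okafor 3, Rossi 2. Rossi has the fewest and is eliminated.
Round 3: Quinn 6, Okafor 3. Quinn has a majority.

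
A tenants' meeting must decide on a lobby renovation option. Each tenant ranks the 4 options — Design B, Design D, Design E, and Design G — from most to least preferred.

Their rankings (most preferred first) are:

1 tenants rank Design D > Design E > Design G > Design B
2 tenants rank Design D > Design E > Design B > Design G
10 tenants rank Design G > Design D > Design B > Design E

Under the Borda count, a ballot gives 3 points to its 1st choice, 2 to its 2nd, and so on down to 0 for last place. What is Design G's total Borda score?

Borda scores:
  Design B: 0 + 2·1 + 10·1 = 12
  Design D: 3 + 2·3 + 10·2 = 29
  Design E: 2 + 2·2 + 10·0 = 6
  Design G: 1 + 2·0 + 10·3 = 31

31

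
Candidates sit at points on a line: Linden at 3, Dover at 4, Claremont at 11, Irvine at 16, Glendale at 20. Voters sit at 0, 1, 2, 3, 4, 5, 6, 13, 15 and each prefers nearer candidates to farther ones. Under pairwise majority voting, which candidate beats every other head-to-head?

Dover

With single-peaked preferences on a line, the Condorcet winner is the candidate closest to the median voter.
The median voter (position 4) is closest to Dover at 4.
Check: Dover vs Irvine — voters closer to Dover: 7 of 9.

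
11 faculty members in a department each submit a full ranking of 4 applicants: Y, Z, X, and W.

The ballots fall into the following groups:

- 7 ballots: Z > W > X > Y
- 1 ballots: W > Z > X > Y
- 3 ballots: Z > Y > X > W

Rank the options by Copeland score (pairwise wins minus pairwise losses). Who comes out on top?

Pairwise results:
  Y vs Z: Z wins 11–0.
  Y vs X: X wins 8–3.
  Y vs W: W wins 8–3.
  Z vs X: Z wins 11–0.
  Z vs W: Z wins 10–1.
  X vs W: W wins 8–3.
Copeland scores (wins − losses):
  Y: 0 − 3 = -3
  Z: 3 − 0 = 3
  X: 1 − 2 = -1
  W: 2 − 1 = 1
Z has the best Copeland score.

Z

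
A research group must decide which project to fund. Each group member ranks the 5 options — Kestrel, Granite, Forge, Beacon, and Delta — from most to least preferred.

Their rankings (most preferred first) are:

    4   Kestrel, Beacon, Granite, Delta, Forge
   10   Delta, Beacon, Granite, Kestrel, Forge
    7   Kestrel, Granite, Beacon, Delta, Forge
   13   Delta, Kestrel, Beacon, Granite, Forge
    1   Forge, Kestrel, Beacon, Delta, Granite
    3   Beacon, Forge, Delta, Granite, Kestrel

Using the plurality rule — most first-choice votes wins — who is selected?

Delta

First-place vote totals:
  Kestrel: 11
  Granite: 0
  Forge: 1
  Beacon: 3
  Delta: 23
Delta has the most first-place votes.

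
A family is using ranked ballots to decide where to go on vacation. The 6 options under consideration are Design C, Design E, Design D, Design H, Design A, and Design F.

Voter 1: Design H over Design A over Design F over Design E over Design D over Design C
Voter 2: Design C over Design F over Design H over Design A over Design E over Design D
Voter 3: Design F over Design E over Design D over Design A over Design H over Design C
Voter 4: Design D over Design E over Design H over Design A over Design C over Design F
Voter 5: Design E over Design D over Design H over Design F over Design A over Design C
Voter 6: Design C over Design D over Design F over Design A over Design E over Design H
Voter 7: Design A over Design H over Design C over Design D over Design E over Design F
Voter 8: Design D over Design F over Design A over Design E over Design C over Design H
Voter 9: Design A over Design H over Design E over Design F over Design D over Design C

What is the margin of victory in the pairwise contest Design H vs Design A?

Ballots ranking Design H above Design A: 4.
Ballots ranking Design A above Design H: 5.
Design A wins 5–4, a margin of 1.

1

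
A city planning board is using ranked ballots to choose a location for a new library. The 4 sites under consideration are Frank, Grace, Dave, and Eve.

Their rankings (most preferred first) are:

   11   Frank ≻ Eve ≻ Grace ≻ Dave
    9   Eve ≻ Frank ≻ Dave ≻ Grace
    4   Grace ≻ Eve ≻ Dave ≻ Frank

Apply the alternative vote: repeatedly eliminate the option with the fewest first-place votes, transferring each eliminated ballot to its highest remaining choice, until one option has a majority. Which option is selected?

Round 1: Frank 11, Eve 9, Grace 4, Dave 0. Dave has the fewest and is eliminated.
Round 2: Frank 11, Eve 9, Grace 4. Grace has the fewest and is eliminated.
Round 3: Eve 13, Frank 11. Eve has a majority.

Eve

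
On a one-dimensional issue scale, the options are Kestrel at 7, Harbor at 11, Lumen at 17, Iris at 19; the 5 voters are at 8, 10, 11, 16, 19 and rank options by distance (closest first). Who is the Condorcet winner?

Harbor

With single-peaked preferences on a line, the Condorcet winner is the candidate closest to the median voter.
The median voter (position 11) is closest to Harbor at 11.
Check: Harbor vs Lumen — voters closer to Harbor: 3 of 5.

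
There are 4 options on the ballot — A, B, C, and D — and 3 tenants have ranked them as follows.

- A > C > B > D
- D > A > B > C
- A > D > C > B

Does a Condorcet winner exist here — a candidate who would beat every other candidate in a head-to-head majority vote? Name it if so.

Head-to-head results (3 voters total):
A vs B: A wins 3–0.
A vs C: A wins 3–0.
A vs D: A wins 2–1.
B vs C: C wins 2–1.
B vs D: D wins 2–1.
C vs D: D wins 2–1.
A beats each rival — B (3–0), C (3–0), D (2–1) — so A is the Condorcet winner.

A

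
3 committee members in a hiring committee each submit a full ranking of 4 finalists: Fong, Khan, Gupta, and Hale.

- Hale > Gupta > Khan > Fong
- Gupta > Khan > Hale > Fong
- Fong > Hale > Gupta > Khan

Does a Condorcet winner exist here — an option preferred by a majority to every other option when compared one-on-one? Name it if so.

Head-to-head results (3 voters total):
Fong vs Khan: Khan wins 2–1.
Fong vs Gupta: Gupta wins 2–1.
Fong vs Hale: Hale wins 2–1.
Khan vs Gupta: Gupta wins 3–0.
Khan vs Hale: Hale wins 2–1.
Gupta vs Hale: Hale wins 2–1.
Hale beats each rival — Fong (2–1), Khan (2–1), Gupta (2–1) — so Hale is the Condorcet winner.

Hale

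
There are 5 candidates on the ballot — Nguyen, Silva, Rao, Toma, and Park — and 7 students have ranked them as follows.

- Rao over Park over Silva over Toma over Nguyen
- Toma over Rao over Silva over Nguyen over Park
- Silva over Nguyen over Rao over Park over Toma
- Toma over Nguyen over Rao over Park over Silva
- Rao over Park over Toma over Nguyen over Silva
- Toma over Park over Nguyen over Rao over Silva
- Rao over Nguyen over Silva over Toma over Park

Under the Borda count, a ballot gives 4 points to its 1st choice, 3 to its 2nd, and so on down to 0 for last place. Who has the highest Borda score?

Rao

Borda scores:
  Nguyen: 0 + 1 + 3 + 3 + 1 + 2 + 3 = 13
  Silva: 2 + 2 + 4 + 0 + 0 + 0 + 2 = 10
  Rao: 4 + 3 + 2 + 2 + 4 + 1 + 4 = 20
  Toma: 1 + 4 + 0 + 4 + 2 + 4 + 1 = 16
  Park: 3 + 0 + 1 + 1 + 3 + 3 + 0 = 11
Rao has the highest total.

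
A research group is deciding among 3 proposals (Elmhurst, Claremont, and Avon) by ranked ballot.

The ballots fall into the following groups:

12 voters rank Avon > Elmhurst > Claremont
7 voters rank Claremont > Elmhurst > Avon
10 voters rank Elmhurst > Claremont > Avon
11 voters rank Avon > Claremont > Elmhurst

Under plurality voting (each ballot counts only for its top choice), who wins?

First-place vote totals:
  Elmhurst: 10
  Claremont: 7
  Avon: 23
Avon has the most first-place votes.

Avon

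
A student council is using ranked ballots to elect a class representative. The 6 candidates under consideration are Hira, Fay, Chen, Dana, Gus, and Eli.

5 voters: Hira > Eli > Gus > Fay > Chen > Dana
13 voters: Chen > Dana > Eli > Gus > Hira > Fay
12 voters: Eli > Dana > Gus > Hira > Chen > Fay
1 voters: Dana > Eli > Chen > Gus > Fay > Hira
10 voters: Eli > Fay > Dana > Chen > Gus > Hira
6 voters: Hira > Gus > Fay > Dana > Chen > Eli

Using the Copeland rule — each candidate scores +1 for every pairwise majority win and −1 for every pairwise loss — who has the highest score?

Eli

Pairwise results:
  Hira vs Fay: Hira wins 36–11.
  Hira vs Chen: Chen wins 24–23.
  Hira vs Dana: Dana wins 36–11.
  Hira vs Gus: Gus wins 36–11.
  Hira vs Eli: Eli wins 36–11.
  Fay vs Chen: Chen wins 26–21.
  Fay vs Dana: Dana wins 26–21.
  Fay vs Gus: Gus wins 37–10.
  Fay vs Eli: Eli wins 41–6.
  Chen vs Dana: Dana wins 29–18.
  Chen vs Gus: Chen wins 24–23.
  Chen vs Eli: Eli wins 28–19.
  Dana vs Gus: Dana wins 36–11.
  Dana vs Eli: Eli wins 27–20.
  Gus vs Eli: Eli wins 41–6.
Copeland scores (wins − losses):
  Hira: 1 − 4 = -3
  Fay: 0 − 5 = -5
  Chen: 3 − 2 = 1
  Dana: 4 − 1 = 3
  Gus: 2 − 3 = -1
  Eli: 5 − 0 = 5
Eli has the best Copeland score.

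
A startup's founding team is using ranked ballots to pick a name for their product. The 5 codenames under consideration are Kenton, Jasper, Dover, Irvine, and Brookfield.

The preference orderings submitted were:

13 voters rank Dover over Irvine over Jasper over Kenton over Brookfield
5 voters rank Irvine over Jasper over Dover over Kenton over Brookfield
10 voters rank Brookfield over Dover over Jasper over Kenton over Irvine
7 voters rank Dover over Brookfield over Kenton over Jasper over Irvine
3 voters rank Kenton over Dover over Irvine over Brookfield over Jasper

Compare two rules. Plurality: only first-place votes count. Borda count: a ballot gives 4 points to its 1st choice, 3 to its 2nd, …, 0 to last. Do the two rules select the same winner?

Yes

Plurality first-place counts: Kenton 3, Jasper 0, Dover 20, Irvine 5, Brookfield 10 → Dover.
Borda totals: Kenton 54, Jasper 68, Dover 129, Irvine 65, Brookfield 64 → Dover.
The two rules agree on Dover.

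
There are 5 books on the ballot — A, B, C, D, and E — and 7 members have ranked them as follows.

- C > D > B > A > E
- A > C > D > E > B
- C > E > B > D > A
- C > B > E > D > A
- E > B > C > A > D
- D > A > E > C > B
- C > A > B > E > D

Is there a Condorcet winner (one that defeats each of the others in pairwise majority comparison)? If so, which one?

C

Head-to-head results (7 voters total):
A vs B: B wins 4–3.
A vs C: C wins 5–2.
A vs D: D wins 4–3.
A vs E: A wins 4–3.
B vs C: C wins 6–1.
B vs D: B wins 4–3.
B vs E: E wins 4–3.
C vs D: C wins 6–1.
C vs E: C wins 5–2.
D vs E: E wins 4–3.
C beats each rival — A (5–2), B (6–1), D (6–1), E (5–2) — so C is the Condorcet winner.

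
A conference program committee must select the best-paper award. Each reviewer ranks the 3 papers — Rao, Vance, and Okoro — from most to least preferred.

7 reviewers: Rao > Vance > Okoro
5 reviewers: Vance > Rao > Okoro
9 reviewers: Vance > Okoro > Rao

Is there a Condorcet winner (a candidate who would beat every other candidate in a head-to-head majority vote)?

Head-to-head results (21 voters total):
Rao vs Vance: Vance wins 14–7.
Rao vs Okoro: Rao wins 12–9.
Vance vs Okoro: Vance wins 21–0.
Vance beats each rival — Rao (14–7), Okoro (21–0) — so Vance is the Condorcet winner.

Yes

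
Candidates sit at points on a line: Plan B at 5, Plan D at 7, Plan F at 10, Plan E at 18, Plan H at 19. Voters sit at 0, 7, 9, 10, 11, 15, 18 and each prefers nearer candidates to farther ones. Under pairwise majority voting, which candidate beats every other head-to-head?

With single-peaked preferences on a line, the Condorcet winner is the candidate closest to the median voter.
The median voter (position 10) is closest to Plan F at 10.
Check: Plan F vs Plan E — voters closer to Plan F: 5 of 7.

Plan F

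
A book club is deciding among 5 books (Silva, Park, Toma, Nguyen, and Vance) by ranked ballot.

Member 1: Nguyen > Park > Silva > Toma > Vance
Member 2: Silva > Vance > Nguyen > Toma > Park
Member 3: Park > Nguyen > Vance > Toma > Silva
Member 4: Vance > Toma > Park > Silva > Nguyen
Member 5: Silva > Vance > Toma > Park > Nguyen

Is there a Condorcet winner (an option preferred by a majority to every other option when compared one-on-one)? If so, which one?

Head-to-head results (5 voters total):
Silva vs Park: Park wins 3–2.
Silva vs Toma: Silva wins 3–2.
Silva vs Nguyen: Silva wins 3–2.
Silva vs Vance: Silva wins 3–2.
Park vs Toma: Toma wins 3–2.
Park vs Nguyen: Park wins 3–2.
Park vs Vance: Vance wins 3–2.
Toma vs Nguyen: Nguyen wins 3–2.
Toma vs Vance: Vance wins 4–1.
Nguyen vs Vance: Vance wins 3–2.
No candidate beats all others: Silva beats Toma beats Park beats Silva, a majority cycle.

None — there is no Condorcet winner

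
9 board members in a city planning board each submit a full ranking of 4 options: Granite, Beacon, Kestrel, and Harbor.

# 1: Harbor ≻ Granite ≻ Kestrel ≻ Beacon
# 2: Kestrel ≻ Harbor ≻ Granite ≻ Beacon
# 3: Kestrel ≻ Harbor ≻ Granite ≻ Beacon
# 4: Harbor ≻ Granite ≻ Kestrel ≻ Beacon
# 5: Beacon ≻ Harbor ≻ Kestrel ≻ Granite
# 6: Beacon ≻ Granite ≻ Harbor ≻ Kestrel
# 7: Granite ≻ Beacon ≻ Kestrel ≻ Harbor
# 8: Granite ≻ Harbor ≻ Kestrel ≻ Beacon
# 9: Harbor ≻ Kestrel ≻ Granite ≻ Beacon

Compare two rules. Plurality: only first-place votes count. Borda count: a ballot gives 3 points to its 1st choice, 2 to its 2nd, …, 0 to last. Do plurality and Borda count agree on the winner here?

Plurality first-place counts: Granite 2, Beacon 2, Kestrel 2, Harbor 3 → Harbor.
Borda totals: Granite 15, Beacon 8, Kestrel 13, Harbor 18 → Harbor.
The two rules agree on Harbor.

Yes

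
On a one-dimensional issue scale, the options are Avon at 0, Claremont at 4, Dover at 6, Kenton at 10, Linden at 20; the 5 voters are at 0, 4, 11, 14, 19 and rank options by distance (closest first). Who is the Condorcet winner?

Kenton

With single-peaked preferences on a line, the Condorcet winner is the candidate closest to the median voter.
The median voter (position 11) is closest to Kenton at 10.
Check: Kenton vs Avon — voters closer to Kenton: 3 of 5.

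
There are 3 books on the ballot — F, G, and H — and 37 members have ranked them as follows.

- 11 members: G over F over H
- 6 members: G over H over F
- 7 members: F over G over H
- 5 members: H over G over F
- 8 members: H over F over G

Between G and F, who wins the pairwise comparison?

Ballots ranking G above F: 11+6+5 = 22.
Ballots ranking F above G: 7+8 = 15.
G wins the head-to-head, 22–15.

G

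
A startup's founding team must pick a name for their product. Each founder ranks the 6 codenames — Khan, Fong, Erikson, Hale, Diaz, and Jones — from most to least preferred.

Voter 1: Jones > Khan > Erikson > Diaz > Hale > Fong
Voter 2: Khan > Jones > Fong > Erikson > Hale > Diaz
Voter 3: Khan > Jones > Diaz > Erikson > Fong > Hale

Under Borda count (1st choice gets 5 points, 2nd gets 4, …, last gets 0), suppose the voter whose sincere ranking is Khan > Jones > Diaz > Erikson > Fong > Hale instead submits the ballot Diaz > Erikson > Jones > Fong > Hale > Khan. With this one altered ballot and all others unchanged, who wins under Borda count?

Borda totals with the altered ballot: Khan 9, Fong 5, Erikson 9, Hale 3, Diaz 7, Jones 12.
The switch changes the winner from Khan to Jones.

Jones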